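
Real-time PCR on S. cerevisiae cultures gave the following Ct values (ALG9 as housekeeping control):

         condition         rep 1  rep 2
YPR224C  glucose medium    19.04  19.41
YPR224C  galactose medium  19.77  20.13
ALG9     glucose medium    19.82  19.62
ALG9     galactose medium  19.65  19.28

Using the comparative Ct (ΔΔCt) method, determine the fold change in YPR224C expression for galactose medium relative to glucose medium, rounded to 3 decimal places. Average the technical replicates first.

0.507

Mean Ct: YPR224C glucose medium 19.225; YPR224C galactose medium 19.950; ALG9 glucose medium 19.720; ALG9 galactose medium 19.465
ΔCt(glucose medium) = 19.225 − 19.720 = -0.495
ΔCt(galactose medium) = 19.950 − 19.465 = 0.485
ΔΔCt = 0.485 − (-0.495) = 0.980
Fold change = 2^(−0.980) = 0.5070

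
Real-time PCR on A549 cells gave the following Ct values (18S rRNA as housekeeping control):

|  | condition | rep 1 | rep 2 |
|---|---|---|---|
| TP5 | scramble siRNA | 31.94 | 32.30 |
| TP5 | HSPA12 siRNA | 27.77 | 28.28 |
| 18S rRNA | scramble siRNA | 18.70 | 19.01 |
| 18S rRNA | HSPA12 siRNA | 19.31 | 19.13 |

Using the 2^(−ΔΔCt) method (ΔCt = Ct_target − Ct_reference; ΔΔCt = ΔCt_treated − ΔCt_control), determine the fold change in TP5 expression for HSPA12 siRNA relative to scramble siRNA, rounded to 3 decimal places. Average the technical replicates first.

22.009

Mean Ct: TP5 scramble siRNA 32.120; TP5 HSPA12 siRNA 28.025; 18S rRNA scramble siRNA 18.855; 18S rRNA HSPA12 siRNA 19.220
ΔCt(scramble siRNA) = 32.120 − 18.855 = 13.265
ΔCt(HSPA12 siRNA) = 28.025 − 19.220 = 8.805
ΔΔCt = 8.805 − 13.265 = -4.460
Fold change = 2^(−(-4.460)) = 2^4.460 = 22.0087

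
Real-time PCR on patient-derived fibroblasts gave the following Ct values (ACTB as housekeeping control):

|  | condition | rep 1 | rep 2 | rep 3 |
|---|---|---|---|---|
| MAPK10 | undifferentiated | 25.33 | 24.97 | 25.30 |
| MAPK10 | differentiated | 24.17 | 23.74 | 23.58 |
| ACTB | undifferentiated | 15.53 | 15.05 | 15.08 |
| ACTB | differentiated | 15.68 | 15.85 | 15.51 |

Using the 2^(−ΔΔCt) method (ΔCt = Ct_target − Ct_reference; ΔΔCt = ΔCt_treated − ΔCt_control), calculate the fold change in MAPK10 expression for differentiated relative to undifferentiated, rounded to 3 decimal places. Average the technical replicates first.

3.555

Mean Ct: MAPK10 undifferentiated 25.200; MAPK10 differentiated 23.830; ACTB undifferentiated 15.220; ACTB differentiated 15.680
ΔCt(undifferentiated) = 25.200 − 15.220 = 9.980
ΔCt(differentiated) = 23.830 − 15.680 = 8.150
ΔΔCt = 8.150 − 9.980 = -1.830
Fold change = 2^(−(-1.830)) = 2^1.830 = 3.5554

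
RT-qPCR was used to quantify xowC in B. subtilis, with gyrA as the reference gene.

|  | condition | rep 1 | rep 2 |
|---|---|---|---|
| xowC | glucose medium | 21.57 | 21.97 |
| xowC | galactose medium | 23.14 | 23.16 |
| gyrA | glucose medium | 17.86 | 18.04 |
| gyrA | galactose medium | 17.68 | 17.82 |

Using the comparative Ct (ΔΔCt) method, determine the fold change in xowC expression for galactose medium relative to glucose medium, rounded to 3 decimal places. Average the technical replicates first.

Mean Ct: xowC glucose medium 21.770; xowC galactose medium 23.150; gyrA glucose medium 17.950; gyrA galactose medium 17.750
ΔCt(glucose medium) = 21.770 − 17.950 = 3.820
ΔCt(galactose medium) = 23.150 − 17.750 = 5.400
ΔΔCt = 5.400 − 3.820 = 1.580
Fold change = 2^(−1.580) = 0.3345

0.334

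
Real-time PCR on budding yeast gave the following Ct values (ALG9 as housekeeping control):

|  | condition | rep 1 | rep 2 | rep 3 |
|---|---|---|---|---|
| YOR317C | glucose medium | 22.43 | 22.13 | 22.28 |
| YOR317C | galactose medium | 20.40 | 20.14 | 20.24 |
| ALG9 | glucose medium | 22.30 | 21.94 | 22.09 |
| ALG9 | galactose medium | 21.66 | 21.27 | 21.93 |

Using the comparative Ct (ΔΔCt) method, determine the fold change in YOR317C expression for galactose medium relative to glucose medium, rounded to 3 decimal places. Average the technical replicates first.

2.888

Mean Ct: YOR317C glucose medium 22.280; YOR317C galactose medium 20.260; ALG9 glucose medium 22.110; ALG9 galactose medium 21.620
ΔCt(glucose medium) = 22.280 − 22.110 = 0.170
ΔCt(galactose medium) = 20.260 − 21.620 = -1.360
ΔΔCt = -1.360 − 0.170 = -1.530
Fold change = 2^(−(-1.530)) = 2^1.530 = 2.8879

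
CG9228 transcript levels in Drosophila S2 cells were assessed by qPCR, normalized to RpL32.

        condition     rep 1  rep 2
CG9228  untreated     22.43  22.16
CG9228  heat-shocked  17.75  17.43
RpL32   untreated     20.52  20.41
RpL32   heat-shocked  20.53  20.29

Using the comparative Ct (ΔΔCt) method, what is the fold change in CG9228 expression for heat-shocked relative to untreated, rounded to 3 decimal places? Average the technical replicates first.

25.107

Mean Ct: CG9228 untreated 22.295; CG9228 heat-shocked 17.590; RpL32 untreated 20.465; RpL32 heat-shocked 20.410
ΔCt(untreated) = 22.295 − 20.465 = 1.830
ΔCt(heat-shocked) = 17.590 − 20.410 = -2.820
ΔΔCt = -2.820 − 1.830 = -4.650
Fold change = 2^(−(-4.650)) = 2^4.650 = 25.1067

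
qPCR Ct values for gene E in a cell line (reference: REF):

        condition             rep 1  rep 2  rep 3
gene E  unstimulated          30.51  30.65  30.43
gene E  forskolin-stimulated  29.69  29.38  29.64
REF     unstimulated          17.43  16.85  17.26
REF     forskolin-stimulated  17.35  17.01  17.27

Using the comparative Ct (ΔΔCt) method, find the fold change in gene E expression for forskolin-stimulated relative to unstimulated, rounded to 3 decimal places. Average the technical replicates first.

1.986

Mean Ct: gene E unstimulated 30.530; gene E forskolin-stimulated 29.570; REF unstimulated 17.180; REF forskolin-stimulated 17.210
ΔCt(unstimulated) = 30.530 − 17.180 = 13.350
ΔCt(forskolin-stimulated) = 29.570 − 17.210 = 12.360
ΔΔCt = 12.360 − 13.350 = -0.990
Fold change = 2^(−(-0.990)) = 2^0.990 = 1.9862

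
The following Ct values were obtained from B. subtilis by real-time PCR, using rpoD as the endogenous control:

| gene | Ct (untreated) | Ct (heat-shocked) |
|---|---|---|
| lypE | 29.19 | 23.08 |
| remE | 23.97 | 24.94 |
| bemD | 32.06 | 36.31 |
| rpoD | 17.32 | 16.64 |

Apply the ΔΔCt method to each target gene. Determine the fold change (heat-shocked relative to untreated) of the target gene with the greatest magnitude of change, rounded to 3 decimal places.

43.111

lypE: ΔΔCt = (23.08−16.64) − (29.19−17.32) = 6.44 − 11.87 = -5.43; fold change = 2^5.43 = 43.111
remE: ΔΔCt = (24.94−16.64) − (23.97−17.32) = 8.30 − 6.65 = 1.65; fold change = 2^-1.65 = 0.319
bemD: ΔΔCt = (36.31−16.64) − (32.06−17.32) = 19.67 − 14.74 = 4.93; fold change = 2^-4.93 = 0.033
lypE has the largest |ΔΔCt| = 5.43.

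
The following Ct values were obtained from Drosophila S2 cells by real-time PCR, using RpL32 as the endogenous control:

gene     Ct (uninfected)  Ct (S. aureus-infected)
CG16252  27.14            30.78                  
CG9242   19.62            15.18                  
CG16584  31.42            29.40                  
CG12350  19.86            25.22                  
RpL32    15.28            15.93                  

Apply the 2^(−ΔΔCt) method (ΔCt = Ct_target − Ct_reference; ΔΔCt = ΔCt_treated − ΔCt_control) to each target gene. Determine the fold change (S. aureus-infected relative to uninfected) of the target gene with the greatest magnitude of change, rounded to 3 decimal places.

34.060

CG16252: ΔΔCt = (30.78−15.93) − (27.14−15.28) = 14.85 − 11.86 = 2.99; fold change = 2^-2.99 = 0.126
CG9242: ΔΔCt = (15.18−15.93) − (19.62−15.28) = -0.75 − 4.34 = -5.09; fold change = 2^5.09 = 34.060
CG16584: ΔΔCt = (29.40−15.93) − (31.42−15.28) = 13.47 − 16.14 = -2.67; fold change = 2^2.67 = 6.364
CG12350: ΔΔCt = (25.22−15.93) − (19.86−15.28) = 9.29 − 4.58 = 4.71; fold change = 2^-4.71 = 0.038
CG9242 has the largest |ΔΔCt| = 5.09.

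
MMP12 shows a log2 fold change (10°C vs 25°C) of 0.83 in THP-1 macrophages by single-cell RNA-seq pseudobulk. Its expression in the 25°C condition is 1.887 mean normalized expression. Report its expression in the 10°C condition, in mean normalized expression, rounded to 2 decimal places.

Fold change = 2^(0.83) = 1.7777
10°C expression = 1.887 × 1.7777 = 3.35

3.35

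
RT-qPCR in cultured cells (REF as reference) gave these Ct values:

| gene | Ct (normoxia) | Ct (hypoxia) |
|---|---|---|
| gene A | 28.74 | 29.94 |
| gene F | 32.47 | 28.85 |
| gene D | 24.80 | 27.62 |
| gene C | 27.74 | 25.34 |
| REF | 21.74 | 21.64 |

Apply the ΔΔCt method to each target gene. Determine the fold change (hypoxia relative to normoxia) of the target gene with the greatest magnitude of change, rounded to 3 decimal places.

11.472

gene A: ΔΔCt = (29.94−21.64) − (28.74−21.74) = 8.30 − 7.00 = 1.30; fold change = 2^-1.30 = 0.406
gene F: ΔΔCt = (28.85−21.64) − (32.47−21.74) = 7.21 − 10.73 = -3.52; fold change = 2^3.52 = 11.472
gene D: ΔΔCt = (27.62−21.64) − (24.80−21.74) = 5.98 − 3.06 = 2.92; fold change = 2^-2.92 = 0.132
gene C: ΔΔCt = (25.34−21.64) − (27.74−21.74) = 3.70 − 6.00 = -2.30; fold change = 2^2.30 = 4.925
gene F has the largest |ΔΔCt| = 3.52.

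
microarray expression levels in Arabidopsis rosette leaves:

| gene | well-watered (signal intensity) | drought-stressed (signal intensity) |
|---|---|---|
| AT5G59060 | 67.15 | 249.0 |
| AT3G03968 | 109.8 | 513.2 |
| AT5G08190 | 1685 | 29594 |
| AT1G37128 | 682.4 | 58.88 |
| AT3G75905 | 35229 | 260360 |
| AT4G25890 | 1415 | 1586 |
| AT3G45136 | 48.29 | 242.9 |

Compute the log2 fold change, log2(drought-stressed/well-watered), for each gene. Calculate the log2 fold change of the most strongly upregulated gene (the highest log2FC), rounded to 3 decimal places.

log2(249.0/67.15) = 1.891  (AT5G59060)
log2(513.2/109.8) = 2.225  (AT3G03968)
log2(29594/1685) = 4.134  (AT5G08190)
log2(58.88/682.4) = -3.535  (AT1G37128)
log2(260360/35229) = 2.886  (AT3G75905)
log2(1586/1415) = 0.165  (AT4G25890)
log2(242.9/48.29) = 2.331  (AT3G45136)
AT5G08190 is most strongly upregulated.

4.134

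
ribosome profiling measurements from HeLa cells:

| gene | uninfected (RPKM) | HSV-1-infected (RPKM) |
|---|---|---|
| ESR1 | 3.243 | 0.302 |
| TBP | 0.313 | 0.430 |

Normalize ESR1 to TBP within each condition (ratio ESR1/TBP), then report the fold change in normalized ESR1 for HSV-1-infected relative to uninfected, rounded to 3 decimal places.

ESR1/TBP (uninfected) = 3.243 / 0.313 = 10.361
ESR1/TBP (HSV-1-infected) = 0.302 / 0.430 = 0.70233
Fold change = 0.70233 / 10.361 = 0.0678

0.068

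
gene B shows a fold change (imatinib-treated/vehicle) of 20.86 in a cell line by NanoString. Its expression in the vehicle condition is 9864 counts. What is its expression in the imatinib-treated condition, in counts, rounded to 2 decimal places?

imatinib-treated expression = 9864 × 20.86 = 205763.04

205763.04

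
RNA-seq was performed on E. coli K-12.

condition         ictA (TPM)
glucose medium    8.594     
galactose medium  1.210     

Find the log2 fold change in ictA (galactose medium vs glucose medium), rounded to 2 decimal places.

-2.83

Fold change = 1.210 / 8.594 = 0.1408
log2(0.1408) = -2.828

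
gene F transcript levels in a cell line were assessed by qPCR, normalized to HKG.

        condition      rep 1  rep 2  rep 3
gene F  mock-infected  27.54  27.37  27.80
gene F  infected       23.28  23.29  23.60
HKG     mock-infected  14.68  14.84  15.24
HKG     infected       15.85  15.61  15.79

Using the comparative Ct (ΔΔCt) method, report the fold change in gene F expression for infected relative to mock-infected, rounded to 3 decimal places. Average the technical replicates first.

Mean Ct: gene F mock-infected 27.570; gene F infected 23.390; HKG mock-infected 14.920; HKG infected 15.750
ΔCt(mock-infected) = 27.570 − 14.920 = 12.650
ΔCt(infected) = 23.390 − 15.750 = 7.640
ΔΔCt = 7.640 − 12.650 = -5.010
Fold change = 2^(−(-5.010)) = 2^5.010 = 32.2226

32.223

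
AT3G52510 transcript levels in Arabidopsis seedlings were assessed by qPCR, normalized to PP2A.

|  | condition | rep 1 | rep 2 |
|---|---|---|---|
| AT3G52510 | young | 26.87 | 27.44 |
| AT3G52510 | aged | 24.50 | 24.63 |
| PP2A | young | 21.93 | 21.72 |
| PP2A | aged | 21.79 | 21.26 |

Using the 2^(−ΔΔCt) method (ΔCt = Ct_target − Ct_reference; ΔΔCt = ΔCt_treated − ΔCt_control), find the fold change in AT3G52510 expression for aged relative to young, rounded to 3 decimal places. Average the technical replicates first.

Mean Ct: AT3G52510 young 27.155; AT3G52510 aged 24.565; PP2A young 21.825; PP2A aged 21.525
ΔCt(young) = 27.155 − 21.825 = 5.330
ΔCt(aged) = 24.565 − 21.525 = 3.040
ΔΔCt = 3.040 − 5.330 = -2.290
Fold change = 2^(−(-2.290)) = 2^2.290 = 4.8906

4.891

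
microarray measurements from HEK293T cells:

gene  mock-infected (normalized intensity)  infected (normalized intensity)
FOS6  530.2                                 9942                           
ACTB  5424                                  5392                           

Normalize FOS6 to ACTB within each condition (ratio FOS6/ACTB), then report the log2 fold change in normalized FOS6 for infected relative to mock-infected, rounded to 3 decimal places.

4.237

FOS6/ACTB (mock-infected) = 530.2 / 5424 = 0.097751
FOS6/ACTB (infected) = 9942 / 5392 = 1.8438
Fold change = 1.8438 / 0.097751 = 18.8627
log2(18.8627) = 4.2375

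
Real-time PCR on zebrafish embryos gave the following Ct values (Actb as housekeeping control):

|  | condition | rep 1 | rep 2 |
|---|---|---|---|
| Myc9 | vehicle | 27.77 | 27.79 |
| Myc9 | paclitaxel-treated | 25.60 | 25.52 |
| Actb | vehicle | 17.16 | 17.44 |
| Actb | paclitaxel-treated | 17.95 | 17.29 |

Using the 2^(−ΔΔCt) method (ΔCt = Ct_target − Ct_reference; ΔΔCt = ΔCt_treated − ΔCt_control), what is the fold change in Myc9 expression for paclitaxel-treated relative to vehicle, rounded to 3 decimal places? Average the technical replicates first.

Mean Ct: Myc9 vehicle 27.780; Myc9 paclitaxel-treated 25.560; Actb vehicle 17.300; Actb paclitaxel-treated 17.620
ΔCt(vehicle) = 27.780 − 17.300 = 10.480
ΔCt(paclitaxel-treated) = 25.560 − 17.620 = 7.940
ΔΔCt = 7.940 − 10.480 = -2.540
Fold change = 2^(−(-2.540)) = 2^2.540 = 5.8159

5.816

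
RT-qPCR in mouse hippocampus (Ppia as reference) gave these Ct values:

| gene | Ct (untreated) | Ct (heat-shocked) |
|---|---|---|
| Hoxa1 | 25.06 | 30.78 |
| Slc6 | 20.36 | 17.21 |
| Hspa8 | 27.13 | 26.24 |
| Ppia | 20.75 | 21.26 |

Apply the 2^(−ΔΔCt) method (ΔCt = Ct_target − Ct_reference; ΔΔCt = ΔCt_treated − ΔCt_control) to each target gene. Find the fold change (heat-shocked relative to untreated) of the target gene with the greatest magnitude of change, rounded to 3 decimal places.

Hoxa1: ΔΔCt = (30.78−21.26) − (25.06−20.75) = 9.52 − 4.31 = 5.21; fold change = 2^-5.21 = 0.027
Slc6: ΔΔCt = (17.21−21.26) − (20.36−20.75) = -4.05 − (-0.39) = -3.66; fold change = 2^3.66 = 12.641
Hspa8: ΔΔCt = (26.24−21.26) − (27.13−20.75) = 4.98 − 6.38 = -1.40; fold change = 2^1.40 = 2.639
Hoxa1 has the largest |ΔΔCt| = 5.21.

0.027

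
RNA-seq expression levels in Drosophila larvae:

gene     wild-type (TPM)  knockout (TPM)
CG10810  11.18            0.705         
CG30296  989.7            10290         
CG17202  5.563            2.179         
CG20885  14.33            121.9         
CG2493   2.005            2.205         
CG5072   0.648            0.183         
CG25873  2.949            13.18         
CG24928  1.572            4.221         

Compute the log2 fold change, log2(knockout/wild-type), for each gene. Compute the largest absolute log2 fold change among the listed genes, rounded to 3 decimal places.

3.987

log2(0.705/11.18) = -3.987  (CG10810)
log2(10290/989.7) = 3.378  (CG30296)
log2(2.179/5.563) = -1.352  (CG17202)
log2(121.9/14.33) = 3.089  (CG20885)
log2(2.205/2.005) = 0.137  (CG2493)
log2(0.183/0.648) = -1.824  (CG5072)
log2(13.18/2.949) = 2.160  (CG25873)
log2(4.221/1.572) = 1.425  (CG24928)
The largest magnitude belongs to CG10810.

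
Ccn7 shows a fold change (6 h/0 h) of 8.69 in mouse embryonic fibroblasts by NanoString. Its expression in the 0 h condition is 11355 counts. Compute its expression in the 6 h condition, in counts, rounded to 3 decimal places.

6 h expression = 11355 × 8.69 = 98674.950

98674.950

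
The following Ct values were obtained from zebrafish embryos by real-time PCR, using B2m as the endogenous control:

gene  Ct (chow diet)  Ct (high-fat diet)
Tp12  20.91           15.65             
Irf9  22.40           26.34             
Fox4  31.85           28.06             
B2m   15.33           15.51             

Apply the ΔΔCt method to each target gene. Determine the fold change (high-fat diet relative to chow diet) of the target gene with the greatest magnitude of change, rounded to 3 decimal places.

Tp12: ΔΔCt = (15.65−15.51) − (20.91−15.33) = 0.14 − 5.58 = -5.44; fold change = 2^5.44 = 43.411
Irf9: ΔΔCt = (26.34−15.51) − (22.40−15.33) = 10.83 − 7.07 = 3.76; fold change = 2^-3.76 = 0.074
Fox4: ΔΔCt = (28.06−15.51) − (31.85−15.33) = 12.55 − 16.52 = -3.97; fold change = 2^3.97 = 15.671
Tp12 has the largest |ΔΔCt| = 5.44.

43.411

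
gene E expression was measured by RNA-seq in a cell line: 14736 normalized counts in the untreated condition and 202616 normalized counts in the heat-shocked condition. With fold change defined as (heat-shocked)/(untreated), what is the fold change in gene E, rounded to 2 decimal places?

Fold change = 202616 / 14736 = 13.750
gene E is upregulated.

13.75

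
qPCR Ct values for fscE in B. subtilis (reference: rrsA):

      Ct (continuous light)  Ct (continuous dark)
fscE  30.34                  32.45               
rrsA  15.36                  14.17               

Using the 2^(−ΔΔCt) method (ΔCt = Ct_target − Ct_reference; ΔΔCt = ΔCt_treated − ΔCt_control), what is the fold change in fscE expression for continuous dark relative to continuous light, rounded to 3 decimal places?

0.102

ΔCt(continuous light) = 30.340 − 15.360 = 14.980
ΔCt(continuous dark) = 32.450 − 14.170 = 18.280
ΔΔCt = 18.280 − 14.980 = 3.300
Fold change = 2^(−3.300) = 0.1015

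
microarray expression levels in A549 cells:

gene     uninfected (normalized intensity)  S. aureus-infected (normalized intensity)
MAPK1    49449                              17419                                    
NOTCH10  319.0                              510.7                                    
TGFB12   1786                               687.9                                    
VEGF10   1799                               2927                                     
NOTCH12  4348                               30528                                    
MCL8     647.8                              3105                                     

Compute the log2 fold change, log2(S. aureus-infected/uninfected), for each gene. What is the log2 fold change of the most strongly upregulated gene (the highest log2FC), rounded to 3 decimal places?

log2(17419/49449) = -1.505  (MAPK1)
log2(510.7/319.0) = 0.679  (NOTCH10)
log2(687.9/1786) = -1.376  (TGFB12)
log2(2927/1799) = 0.702  (VEGF10)
log2(30528/4348) = 2.812  (NOTCH12)
log2(3105/647.8) = 2.261  (MCL8)
NOTCH12 is most strongly upregulated.

2.812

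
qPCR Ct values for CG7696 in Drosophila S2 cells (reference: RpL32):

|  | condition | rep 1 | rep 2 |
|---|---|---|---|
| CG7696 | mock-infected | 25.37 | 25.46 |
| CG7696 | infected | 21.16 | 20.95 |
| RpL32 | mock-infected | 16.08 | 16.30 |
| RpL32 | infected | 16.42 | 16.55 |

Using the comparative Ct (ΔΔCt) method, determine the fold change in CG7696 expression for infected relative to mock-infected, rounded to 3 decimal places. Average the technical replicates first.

25.194

Mean Ct: CG7696 mock-infected 25.415; CG7696 infected 21.055; RpL32 mock-infected 16.190; RpL32 infected 16.485
ΔCt(mock-infected) = 25.415 − 16.190 = 9.225
ΔCt(infected) = 21.055 − 16.485 = 4.570
ΔΔCt = 4.570 − 9.225 = -4.655
Fold change = 2^(−(-4.655)) = 2^4.655 = 25.1939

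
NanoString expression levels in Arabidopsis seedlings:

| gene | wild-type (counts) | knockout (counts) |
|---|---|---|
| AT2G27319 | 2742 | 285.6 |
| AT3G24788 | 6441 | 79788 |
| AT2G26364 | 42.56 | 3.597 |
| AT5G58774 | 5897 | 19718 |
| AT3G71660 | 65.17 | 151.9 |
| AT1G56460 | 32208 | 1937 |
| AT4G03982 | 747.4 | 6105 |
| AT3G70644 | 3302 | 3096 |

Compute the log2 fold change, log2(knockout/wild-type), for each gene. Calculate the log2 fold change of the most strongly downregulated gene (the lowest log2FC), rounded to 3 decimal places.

-4.056

log2(285.6/2742) = -3.263  (AT2G27319)
log2(79788/6441) = 3.631  (AT3G24788)
log2(3.597/42.56) = -3.565  (AT2G26364)
log2(19718/5897) = 1.741  (AT5G58774)
log2(151.9/65.17) = 1.221  (AT3G71660)
log2(1937/32208) = -4.056  (AT1G56460)
log2(6105/747.4) = 3.030  (AT4G03982)
log2(3096/3302) = -0.093  (AT3G70644)
AT1G56460 is most strongly downregulated.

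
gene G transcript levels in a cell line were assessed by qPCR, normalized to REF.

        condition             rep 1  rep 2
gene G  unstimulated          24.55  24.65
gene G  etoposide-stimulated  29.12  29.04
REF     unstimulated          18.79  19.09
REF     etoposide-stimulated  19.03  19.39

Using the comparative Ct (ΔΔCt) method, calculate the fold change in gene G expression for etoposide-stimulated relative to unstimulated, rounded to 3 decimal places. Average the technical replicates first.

Mean Ct: gene G unstimulated 24.600; gene G etoposide-stimulated 29.080; REF unstimulated 18.940; REF etoposide-stimulated 19.210
ΔCt(unstimulated) = 24.600 − 18.940 = 5.660
ΔCt(etoposide-stimulated) = 29.080 − 19.210 = 9.870
ΔΔCt = 9.870 − 5.660 = 4.210
Fold change = 2^(−4.210) = 0.0540

0.054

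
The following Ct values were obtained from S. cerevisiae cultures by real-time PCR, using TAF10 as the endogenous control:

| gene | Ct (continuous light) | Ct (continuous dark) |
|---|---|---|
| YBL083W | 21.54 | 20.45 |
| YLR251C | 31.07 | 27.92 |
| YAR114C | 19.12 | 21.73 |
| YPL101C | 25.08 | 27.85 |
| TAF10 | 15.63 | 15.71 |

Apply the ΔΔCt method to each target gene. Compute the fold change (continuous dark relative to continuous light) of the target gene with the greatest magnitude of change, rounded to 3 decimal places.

9.383

YBL083W: ΔΔCt = (20.45−15.71) − (21.54−15.63) = 4.74 − 5.91 = -1.17; fold change = 2^1.17 = 2.250
YLR251C: ΔΔCt = (27.92−15.71) − (31.07−15.63) = 12.21 − 15.44 = -3.23; fold change = 2^3.23 = 9.383
YAR114C: ΔΔCt = (21.73−15.71) − (19.12−15.63) = 6.02 − 3.49 = 2.53; fold change = 2^-2.53 = 0.173
YPL101C: ΔΔCt = (27.85−15.71) − (25.08−15.63) = 12.14 − 9.45 = 2.69; fold change = 2^-2.69 = 0.155
YLR251C has the largest |ΔΔCt| = 3.23.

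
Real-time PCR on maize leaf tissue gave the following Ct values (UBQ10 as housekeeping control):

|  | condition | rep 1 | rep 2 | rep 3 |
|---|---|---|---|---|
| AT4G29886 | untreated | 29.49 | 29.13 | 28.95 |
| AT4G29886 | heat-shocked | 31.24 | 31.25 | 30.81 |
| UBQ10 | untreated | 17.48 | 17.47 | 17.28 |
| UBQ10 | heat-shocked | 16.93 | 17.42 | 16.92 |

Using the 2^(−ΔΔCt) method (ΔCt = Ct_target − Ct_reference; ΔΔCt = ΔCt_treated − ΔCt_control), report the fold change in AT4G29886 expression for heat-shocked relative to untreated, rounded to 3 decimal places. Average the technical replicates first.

Mean Ct: AT4G29886 untreated 29.190; AT4G29886 heat-shocked 31.100; UBQ10 untreated 17.410; UBQ10 heat-shocked 17.090
ΔCt(untreated) = 29.190 − 17.410 = 11.780
ΔCt(heat-shocked) = 31.100 − 17.090 = 14.010
ΔΔCt = 14.010 − 11.780 = 2.230
Fold change = 2^(−2.230) = 0.2132

0.213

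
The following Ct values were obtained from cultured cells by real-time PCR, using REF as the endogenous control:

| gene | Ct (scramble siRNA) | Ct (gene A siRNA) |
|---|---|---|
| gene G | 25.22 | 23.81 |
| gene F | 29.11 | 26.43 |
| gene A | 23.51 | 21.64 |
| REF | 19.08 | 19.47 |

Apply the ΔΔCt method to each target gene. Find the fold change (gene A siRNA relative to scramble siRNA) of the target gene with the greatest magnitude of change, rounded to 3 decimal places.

gene G: ΔΔCt = (23.81−19.47) − (25.22−19.08) = 4.34 − 6.14 = -1.80; fold change = 2^1.80 = 3.482
gene F: ΔΔCt = (26.43−19.47) − (29.11−19.08) = 6.96 − 10.03 = -3.07; fold change = 2^3.07 = 8.398
gene A: ΔΔCt = (21.64−19.47) − (23.51−19.08) = 2.17 − 4.43 = -2.26; fold change = 2^2.26 = 4.790
gene F has the largest |ΔΔCt| = 3.07.

8.398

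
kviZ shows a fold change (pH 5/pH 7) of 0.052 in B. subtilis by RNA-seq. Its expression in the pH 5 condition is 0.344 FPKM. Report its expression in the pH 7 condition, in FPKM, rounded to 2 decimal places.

pH 7 expression = 0.344 / 0.052 = 6.62

6.62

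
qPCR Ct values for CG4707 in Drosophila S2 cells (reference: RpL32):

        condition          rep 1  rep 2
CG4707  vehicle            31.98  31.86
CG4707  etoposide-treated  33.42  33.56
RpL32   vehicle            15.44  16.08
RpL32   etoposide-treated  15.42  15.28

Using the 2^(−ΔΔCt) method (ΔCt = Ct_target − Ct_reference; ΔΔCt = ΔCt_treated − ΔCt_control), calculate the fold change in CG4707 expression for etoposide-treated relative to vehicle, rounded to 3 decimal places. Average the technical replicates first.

0.253

Mean Ct: CG4707 vehicle 31.920; CG4707 etoposide-treated 33.490; RpL32 vehicle 15.760; RpL32 etoposide-treated 15.350
ΔCt(vehicle) = 31.920 − 15.760 = 16.160
ΔCt(etoposide-treated) = 33.490 − 15.350 = 18.140
ΔΔCt = 18.140 − 16.160 = 1.980
Fold change = 2^(−1.980) = 0.2535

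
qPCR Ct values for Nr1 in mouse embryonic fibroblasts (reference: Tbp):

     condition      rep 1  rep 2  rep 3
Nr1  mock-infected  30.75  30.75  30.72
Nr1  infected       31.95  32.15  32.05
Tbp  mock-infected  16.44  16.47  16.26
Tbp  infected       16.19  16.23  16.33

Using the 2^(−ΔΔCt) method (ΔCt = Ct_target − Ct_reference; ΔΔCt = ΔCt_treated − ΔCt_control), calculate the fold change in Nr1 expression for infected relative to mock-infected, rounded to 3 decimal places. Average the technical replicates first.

Mean Ct: Nr1 mock-infected 30.740; Nr1 infected 32.050; Tbp mock-infected 16.390; Tbp infected 16.250
ΔCt(mock-infected) = 30.740 − 16.390 = 14.350
ΔCt(infected) = 32.050 − 16.250 = 15.800
ΔΔCt = 15.800 − 14.350 = 1.450
Fold change = 2^(−1.450) = 0.3660

0.366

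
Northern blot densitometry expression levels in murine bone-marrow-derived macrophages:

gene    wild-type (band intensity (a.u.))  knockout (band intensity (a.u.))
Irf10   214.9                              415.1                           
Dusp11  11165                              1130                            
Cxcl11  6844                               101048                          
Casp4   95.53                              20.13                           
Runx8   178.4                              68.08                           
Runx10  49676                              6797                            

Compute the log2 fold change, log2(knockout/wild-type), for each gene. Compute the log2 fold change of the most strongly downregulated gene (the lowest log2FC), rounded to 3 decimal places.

-3.305

log2(415.1/214.9) = 0.950  (Irf10)
log2(1130/11165) = -3.305  (Dusp11)
log2(101048/6844) = 3.884  (Cxcl11)
log2(20.13/95.53) = -2.247  (Casp4)
log2(68.08/178.4) = -1.390  (Runx8)
log2(6797/49676) = -2.870  (Runx10)
Dusp11 is most strongly downregulated.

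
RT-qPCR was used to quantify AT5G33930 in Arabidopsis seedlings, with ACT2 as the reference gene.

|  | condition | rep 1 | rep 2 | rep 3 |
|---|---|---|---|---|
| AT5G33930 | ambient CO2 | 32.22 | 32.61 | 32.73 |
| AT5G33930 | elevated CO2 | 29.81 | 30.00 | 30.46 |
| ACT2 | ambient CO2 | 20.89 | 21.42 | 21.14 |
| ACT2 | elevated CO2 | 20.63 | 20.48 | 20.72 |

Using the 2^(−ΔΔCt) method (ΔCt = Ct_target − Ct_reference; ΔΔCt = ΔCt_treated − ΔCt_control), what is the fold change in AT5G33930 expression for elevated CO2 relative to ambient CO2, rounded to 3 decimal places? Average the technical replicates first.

3.706

Mean Ct: AT5G33930 ambient CO2 32.520; AT5G33930 elevated CO2 30.090; ACT2 ambient CO2 21.150; ACT2 elevated CO2 20.610
ΔCt(ambient CO2) = 32.520 − 21.150 = 11.370
ΔCt(elevated CO2) = 30.090 − 20.610 = 9.480
ΔΔCt = 9.480 − 11.370 = -1.890
Fold change = 2^(−(-1.890)) = 2^1.890 = 3.7064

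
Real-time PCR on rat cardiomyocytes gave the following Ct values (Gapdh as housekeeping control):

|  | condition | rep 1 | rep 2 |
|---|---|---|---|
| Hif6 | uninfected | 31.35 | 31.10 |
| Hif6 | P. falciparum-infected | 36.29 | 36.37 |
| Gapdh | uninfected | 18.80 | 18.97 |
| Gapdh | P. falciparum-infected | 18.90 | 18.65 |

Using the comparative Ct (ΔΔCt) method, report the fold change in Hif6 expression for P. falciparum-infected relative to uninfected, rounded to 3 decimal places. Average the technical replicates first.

0.027

Mean Ct: Hif6 uninfected 31.225; Hif6 P. falciparum-infected 36.330; Gapdh uninfected 18.885; Gapdh P. falciparum-infected 18.775
ΔCt(uninfected) = 31.225 − 18.885 = 12.340
ΔCt(P. falciparum-infected) = 36.330 − 18.775 = 17.555
ΔΔCt = 17.555 − 12.340 = 5.215
Fold change = 2^(−5.215) = 0.0269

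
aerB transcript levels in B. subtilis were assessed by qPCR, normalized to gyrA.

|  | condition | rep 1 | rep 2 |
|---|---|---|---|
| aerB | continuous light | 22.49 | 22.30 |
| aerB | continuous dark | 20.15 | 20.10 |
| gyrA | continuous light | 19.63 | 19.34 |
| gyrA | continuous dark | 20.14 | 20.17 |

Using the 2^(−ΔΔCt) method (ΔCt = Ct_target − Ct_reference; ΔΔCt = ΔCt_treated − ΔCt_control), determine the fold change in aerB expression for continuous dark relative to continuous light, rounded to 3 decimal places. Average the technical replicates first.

Mean Ct: aerB continuous light 22.395; aerB continuous dark 20.125; gyrA continuous light 19.485; gyrA continuous dark 20.155
ΔCt(continuous light) = 22.395 − 19.485 = 2.910
ΔCt(continuous dark) = 20.125 − 20.155 = -0.030
ΔΔCt = -0.030 − 2.910 = -2.940
Fold change = 2^(−(-2.940)) = 2^2.940 = 7.6741

7.674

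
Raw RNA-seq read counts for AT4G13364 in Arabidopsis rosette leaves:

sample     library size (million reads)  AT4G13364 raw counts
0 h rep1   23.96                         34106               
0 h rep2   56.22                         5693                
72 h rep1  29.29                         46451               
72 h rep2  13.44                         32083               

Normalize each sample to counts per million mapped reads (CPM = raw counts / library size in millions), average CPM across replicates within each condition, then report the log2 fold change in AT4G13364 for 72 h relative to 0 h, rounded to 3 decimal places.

CPM(0 h rep1) = 34106 / 23.96 = 1423.4558
CPM(0 h rep2) = 5693 / 56.22 = 101.2629
CPM(72 h rep1) = 46451 / 29.29 = 1585.8996
CPM(72 h rep2) = 32083 / 13.44 = 2387.1280
mean CPM(0 h) = 762.3593; mean CPM(72 h) = 1986.5138
Fold change = 1986.5138 / 762.3593 = 2.60574
log2(2.60574) = 1.3817

1.382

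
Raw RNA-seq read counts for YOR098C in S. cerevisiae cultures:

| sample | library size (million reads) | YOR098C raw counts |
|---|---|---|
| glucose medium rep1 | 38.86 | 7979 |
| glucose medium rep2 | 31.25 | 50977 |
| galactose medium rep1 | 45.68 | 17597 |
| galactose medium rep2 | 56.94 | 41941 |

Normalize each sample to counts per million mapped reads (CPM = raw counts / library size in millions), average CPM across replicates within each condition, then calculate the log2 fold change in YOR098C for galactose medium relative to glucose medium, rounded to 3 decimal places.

CPM(glucose medium rep1) = 7979 / 38.86 = 205.3268
CPM(glucose medium rep2) = 50977 / 31.25 = 1631.2640
CPM(galactose medium rep1) = 17597 / 45.68 = 385.2233
CPM(galactose medium rep2) = 41941 / 56.94 = 736.5824
mean CPM(glucose medium) = 918.2954; mean CPM(galactose medium) = 560.9028
Fold change = 560.9028 / 918.2954 = 0.61081
log2(0.61081) = -0.7112

-0.711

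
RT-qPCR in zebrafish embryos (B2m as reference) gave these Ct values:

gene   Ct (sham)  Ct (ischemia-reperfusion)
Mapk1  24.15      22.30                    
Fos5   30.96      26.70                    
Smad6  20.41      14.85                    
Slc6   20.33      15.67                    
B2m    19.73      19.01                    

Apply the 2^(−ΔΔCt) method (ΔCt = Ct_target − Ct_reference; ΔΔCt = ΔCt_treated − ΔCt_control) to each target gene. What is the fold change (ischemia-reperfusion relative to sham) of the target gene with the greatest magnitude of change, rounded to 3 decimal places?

28.641

Mapk1: ΔΔCt = (22.30−19.01) − (24.15−19.73) = 3.29 − 4.42 = -1.13; fold change = 2^1.13 = 2.189
Fos5: ΔΔCt = (26.70−19.01) − (30.96−19.73) = 7.69 − 11.23 = -3.54; fold change = 2^3.54 = 11.632
Smad6: ΔΔCt = (14.85−19.01) − (20.41−19.73) = -4.16 − 0.68 = -4.84; fold change = 2^4.84 = 28.641
Slc6: ΔΔCt = (15.67−19.01) − (20.33−19.73) = -3.34 − 0.60 = -3.94; fold change = 2^3.94 = 15.348
Smad6 has the largest |ΔΔCt| = 4.84.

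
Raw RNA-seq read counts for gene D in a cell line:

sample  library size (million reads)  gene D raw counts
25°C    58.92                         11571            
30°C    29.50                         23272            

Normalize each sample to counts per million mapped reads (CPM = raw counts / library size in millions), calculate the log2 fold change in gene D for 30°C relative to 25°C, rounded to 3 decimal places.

2.006

CPM(25°C) = 11571 / 58.92 = 196.3849
CPM(30°C) = 23272 / 29.50 = 788.8814
Fold change = 788.8814 / 196.3849 = 4.01702
log2(4.01702) = 2.0061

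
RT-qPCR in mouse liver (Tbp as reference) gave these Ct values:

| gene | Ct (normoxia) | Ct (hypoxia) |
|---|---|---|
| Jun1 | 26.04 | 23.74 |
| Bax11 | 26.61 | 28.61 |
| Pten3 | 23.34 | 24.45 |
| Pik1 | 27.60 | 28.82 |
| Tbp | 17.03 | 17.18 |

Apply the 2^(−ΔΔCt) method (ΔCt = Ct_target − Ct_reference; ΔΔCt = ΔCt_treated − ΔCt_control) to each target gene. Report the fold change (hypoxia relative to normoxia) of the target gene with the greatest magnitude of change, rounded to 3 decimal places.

Jun1: ΔΔCt = (23.74−17.18) − (26.04−17.03) = 6.56 − 9.01 = -2.45; fold change = 2^2.45 = 5.464
Bax11: ΔΔCt = (28.61−17.18) − (26.61−17.03) = 11.43 − 9.58 = 1.85; fold change = 2^-1.85 = 0.277
Pten3: ΔΔCt = (24.45−17.18) − (23.34−17.03) = 7.27 − 6.31 = 0.96; fold change = 2^-0.96 = 0.514
Pik1: ΔΔCt = (28.82−17.18) − (27.60−17.03) = 11.64 − 10.57 = 1.07; fold change = 2^-1.07 = 0.476
Jun1 has the largest |ΔΔCt| = 2.45.

5.464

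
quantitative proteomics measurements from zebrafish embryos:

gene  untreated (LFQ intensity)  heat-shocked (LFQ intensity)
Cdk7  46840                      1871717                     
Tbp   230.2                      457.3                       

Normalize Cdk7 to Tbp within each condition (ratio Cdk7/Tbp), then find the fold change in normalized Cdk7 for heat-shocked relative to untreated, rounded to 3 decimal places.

20.115

Cdk7/Tbp (untreated) = 46840 / 230.2 = 203.48
Cdk7/Tbp (heat-shocked) = 1871717 / 457.3 = 4093
Fold change = 4093 / 203.48 = 20.1153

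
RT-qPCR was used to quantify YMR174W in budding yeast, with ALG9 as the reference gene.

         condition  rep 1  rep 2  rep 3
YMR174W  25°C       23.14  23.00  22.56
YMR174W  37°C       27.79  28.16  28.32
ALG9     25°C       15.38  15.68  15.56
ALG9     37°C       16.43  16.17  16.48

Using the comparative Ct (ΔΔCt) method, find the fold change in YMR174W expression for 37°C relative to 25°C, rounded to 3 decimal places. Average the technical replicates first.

Mean Ct: YMR174W 25°C 22.900; YMR174W 37°C 28.090; ALG9 25°C 15.540; ALG9 37°C 16.360
ΔCt(25°C) = 22.900 − 15.540 = 7.360
ΔCt(37°C) = 28.090 − 16.360 = 11.730
ΔΔCt = 11.730 − 7.360 = 4.370
Fold change = 2^(−4.370) = 0.0484

0.048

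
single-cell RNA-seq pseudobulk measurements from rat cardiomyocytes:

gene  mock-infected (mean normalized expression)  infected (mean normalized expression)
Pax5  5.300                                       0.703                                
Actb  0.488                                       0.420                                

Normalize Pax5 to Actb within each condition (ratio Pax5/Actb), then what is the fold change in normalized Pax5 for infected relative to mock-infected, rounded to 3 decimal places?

0.154

Pax5/Actb (mock-infected) = 5.300 / 0.488 = 10.861
Pax5/Actb (infected) = 0.703 / 0.420 = 1.6738
Fold change = 1.6738 / 10.861 = 0.1541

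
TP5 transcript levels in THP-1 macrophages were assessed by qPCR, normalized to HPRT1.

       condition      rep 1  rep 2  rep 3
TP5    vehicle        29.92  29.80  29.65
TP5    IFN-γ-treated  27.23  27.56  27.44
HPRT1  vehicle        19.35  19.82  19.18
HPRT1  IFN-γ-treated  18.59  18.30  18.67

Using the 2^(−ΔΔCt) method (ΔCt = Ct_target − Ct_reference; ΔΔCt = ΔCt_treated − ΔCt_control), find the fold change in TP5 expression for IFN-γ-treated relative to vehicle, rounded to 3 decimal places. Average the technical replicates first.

2.732

Mean Ct: TP5 vehicle 29.790; TP5 IFN-γ-treated 27.410; HPRT1 vehicle 19.450; HPRT1 IFN-γ-treated 18.520
ΔCt(vehicle) = 29.790 − 19.450 = 10.340
ΔCt(IFN-γ-treated) = 27.410 − 18.520 = 8.890
ΔΔCt = 8.890 − 10.340 = -1.450
Fold change = 2^(−(-1.450)) = 2^1.450 = 2.7321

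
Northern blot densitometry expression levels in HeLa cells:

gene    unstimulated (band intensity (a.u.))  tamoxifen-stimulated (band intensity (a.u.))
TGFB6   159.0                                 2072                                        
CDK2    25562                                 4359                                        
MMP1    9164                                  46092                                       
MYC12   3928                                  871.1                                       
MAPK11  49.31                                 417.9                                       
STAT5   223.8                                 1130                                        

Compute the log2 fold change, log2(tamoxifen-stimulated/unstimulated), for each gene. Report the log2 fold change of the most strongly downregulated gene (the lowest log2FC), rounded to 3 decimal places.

log2(2072/159.0) = 3.704  (TGFB6)
log2(4359/25562) = -2.552  (CDK2)
log2(46092/9164) = 2.330  (MMP1)
log2(871.1/3928) = -2.173  (MYC12)
log2(417.9/49.31) = 3.083  (MAPK11)
log2(1130/223.8) = 2.336  (STAT5)
CDK2 is most strongly downregulated.

-2.552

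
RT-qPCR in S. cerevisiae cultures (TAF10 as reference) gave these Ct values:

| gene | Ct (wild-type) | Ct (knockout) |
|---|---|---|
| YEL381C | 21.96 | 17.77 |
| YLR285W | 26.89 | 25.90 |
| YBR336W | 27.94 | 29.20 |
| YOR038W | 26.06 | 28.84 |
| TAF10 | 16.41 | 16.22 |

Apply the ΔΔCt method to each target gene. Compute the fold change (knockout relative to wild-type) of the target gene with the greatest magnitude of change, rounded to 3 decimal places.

YEL381C: ΔΔCt = (17.77−16.22) − (21.96−16.41) = 1.55 − 5.55 = -4.00; fold change = 2^4.00 = 16.000
YLR285W: ΔΔCt = (25.90−16.22) − (26.89−16.41) = 9.68 − 10.48 = -0.80; fold change = 2^0.80 = 1.741
YBR336W: ΔΔCt = (29.20−16.22) − (27.94−16.41) = 12.98 − 11.53 = 1.45; fold change = 2^-1.45 = 0.366
YOR038W: ΔΔCt = (28.84−16.22) − (26.06−16.41) = 12.62 − 9.65 = 2.97; fold change = 2^-2.97 = 0.128
YEL381C has the largest |ΔΔCt| = 4.00.

16.000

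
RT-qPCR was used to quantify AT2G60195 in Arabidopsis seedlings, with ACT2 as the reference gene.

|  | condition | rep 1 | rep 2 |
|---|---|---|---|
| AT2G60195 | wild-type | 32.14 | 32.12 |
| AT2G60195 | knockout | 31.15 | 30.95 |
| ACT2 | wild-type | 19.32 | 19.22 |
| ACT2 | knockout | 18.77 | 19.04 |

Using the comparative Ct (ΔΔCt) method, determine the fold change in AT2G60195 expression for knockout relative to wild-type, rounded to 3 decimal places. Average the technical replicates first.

Mean Ct: AT2G60195 wild-type 32.130; AT2G60195 knockout 31.050; ACT2 wild-type 19.270; ACT2 knockout 18.905
ΔCt(wild-type) = 32.130 − 19.270 = 12.860
ΔCt(knockout) = 31.050 − 18.905 = 12.145
ΔΔCt = 12.145 − 12.860 = -0.715
Fold change = 2^(−(-0.715)) = 2^0.715 = 1.6415

1.641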